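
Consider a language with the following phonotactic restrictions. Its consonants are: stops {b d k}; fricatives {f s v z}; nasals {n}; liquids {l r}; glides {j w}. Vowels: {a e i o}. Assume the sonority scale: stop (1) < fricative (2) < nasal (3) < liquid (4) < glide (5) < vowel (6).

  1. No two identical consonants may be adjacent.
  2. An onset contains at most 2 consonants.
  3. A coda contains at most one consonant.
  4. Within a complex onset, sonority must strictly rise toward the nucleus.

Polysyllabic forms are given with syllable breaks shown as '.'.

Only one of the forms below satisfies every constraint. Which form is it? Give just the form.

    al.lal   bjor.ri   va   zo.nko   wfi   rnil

va

al.lal — violates constraint 1: adjacent identical consonants /ll/ → ill-formed
bjor.ri — violates constraint 1: adjacent identical consonants /rr/ → ill-formed
va — σ1 onset /v/, coda /∅/ ok → well-formed
zo.nko — violates constraint 4: syllable 2 onset /nk/: /n/ (nasal, 3) → /k/ (stop, 1) does not rise → ill-formed
wfi — violates constraint 4: syllable 1 onset /wf/: /w/ (glide, 5) → /f/ (fricative, 2) does not rise → ill-formed
rnil — violates constraint 4: syllable 1 onset /rn/: /r/ (liquid, 4) → /n/ (nasal, 3) does not rise → ill-formed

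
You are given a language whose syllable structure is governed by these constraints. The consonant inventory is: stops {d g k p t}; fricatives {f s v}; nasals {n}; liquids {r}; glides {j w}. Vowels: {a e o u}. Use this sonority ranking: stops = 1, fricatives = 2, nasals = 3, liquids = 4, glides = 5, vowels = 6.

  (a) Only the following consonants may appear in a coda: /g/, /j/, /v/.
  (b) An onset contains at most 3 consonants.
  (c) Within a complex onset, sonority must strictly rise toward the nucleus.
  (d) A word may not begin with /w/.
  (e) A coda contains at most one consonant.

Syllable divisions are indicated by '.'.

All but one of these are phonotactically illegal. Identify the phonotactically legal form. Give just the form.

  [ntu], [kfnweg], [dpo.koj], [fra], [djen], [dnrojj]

[fra]

[ntu] — violates constraint (c): syllable 1 onset /nt/: /n/ (nasal, 3) → /t/ (stop, 1) does not rise → phonotactically illegal
[kfnweg] — violates constraint (b): syllable 1 onset /kfnw/ has 4 consonants (> 3) → phonotactically illegal
[dpo.koj] — violates constraint (c): syllable 1 onset /dp/: /d/ (stop, 1) → /p/ (stop, 1) does not rise → phonotactically illegal
[fra] — σ1 onset /fr/ (2→4 rises), coda /∅/ ok → phonotactically legal
[djen] — violates constraint (a): syllable 1 coda contains /n/, which is not a licensed coda consonant → phonotactically illegal
[dnrojj] — violates constraint (e): syllable 1 coda /jj/ has 2 consonants (> 1) → phonotactically illegal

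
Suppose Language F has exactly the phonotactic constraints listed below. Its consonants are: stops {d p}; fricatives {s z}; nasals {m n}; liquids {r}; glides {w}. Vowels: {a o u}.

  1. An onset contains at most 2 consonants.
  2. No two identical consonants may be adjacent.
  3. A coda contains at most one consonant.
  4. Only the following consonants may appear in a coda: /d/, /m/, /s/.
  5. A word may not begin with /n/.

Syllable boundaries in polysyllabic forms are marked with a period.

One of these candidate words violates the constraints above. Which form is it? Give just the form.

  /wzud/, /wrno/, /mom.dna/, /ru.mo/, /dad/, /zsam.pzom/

/wzud/ — σ1 onset /wz/ (2C), coda /d/ ok → licit
/wrno/ — violates constraint 1: syllable 1 onset /wrn/ has 3 consonants (> 2) → illicit
/mom.dna/ — σ1 onset /m/, coda /m/ ok; σ2 onset /dn/ (2C), coda /∅/ ok → licit
/ru.mo/ — σ1 onset /r/, coda /∅/ ok; σ2 onset /m/, coda /∅/ ok → licit
/dad/ — σ1 onset /d/, coda /d/ ok → licit
/zsam.pzom/ — σ1 onset /zs/ (2C), coda /m/ ok; σ2 onset /pz/ (2C), coda /m/ ok → licit

/wrno/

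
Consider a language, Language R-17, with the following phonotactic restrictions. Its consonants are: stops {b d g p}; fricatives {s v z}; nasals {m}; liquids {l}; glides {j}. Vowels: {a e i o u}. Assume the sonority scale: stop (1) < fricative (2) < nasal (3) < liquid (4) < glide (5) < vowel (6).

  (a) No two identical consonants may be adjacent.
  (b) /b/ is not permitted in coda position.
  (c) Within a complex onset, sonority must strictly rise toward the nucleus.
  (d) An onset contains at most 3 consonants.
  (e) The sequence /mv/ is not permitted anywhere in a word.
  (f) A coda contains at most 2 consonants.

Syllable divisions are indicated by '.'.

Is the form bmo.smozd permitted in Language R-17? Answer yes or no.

yes

bmo.smozd — σ1 onset /bm/ (1→3 rises), coda /∅/ ok; σ2 onset /sm/ (2→3 rises), coda /zd/ (2C) ok → permitted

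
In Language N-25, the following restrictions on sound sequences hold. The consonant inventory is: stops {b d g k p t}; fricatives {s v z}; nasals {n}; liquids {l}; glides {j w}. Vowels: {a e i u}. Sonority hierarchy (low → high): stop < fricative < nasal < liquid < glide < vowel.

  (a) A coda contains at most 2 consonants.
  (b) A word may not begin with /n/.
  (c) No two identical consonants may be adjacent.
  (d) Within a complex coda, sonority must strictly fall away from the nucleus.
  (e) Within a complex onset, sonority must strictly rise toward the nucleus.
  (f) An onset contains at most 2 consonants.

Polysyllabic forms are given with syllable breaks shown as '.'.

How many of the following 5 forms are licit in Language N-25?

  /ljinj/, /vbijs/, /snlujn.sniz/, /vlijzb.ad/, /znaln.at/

/ljinj/ — violates constraint (d): syllable 1 coda /nj/: /n/ (nasal, 3) → /j/ (glide, 5) does not fall → illicit
/vbijs/ — violates constraint (e): syllable 1 onset /vb/: /v/ (fricative, 2) → /b/ (stop, 1) does not rise → illicit
/snlujn.sniz/ — violates constraint (f): syllable 1 onset /snl/ has 3 consonants (> 2) → illicit
/vlijzb.ad/ — violates constraint (a): syllable 1 coda /jzb/ has 3 consonants (> 2) → illicit
/znaln.at/ — σ1 onset /zn/ (2→3 rises), coda /ln/ (4→3 falls) ok; σ2 onset /∅/, coda /t/ ok → licit
Licit: /znaln.at/ → 1.

1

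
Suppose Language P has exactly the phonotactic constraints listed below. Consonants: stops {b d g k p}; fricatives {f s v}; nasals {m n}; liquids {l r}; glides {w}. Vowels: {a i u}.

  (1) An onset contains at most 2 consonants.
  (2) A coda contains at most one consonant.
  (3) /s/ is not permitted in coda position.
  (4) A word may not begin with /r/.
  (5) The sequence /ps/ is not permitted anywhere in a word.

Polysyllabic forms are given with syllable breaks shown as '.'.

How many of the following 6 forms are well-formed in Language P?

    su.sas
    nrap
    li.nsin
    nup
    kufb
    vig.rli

4

su.sas — violates constraint 3: syllable 2 coda contains /s/ → ill-formed
nrap — σ1 onset /nr/ (2C), coda /p/ ok → well-formed
li.nsin — σ1 onset /l/, coda /∅/ ok; σ2 onset /ns/ (2C), coda /n/ ok → well-formed
nup — σ1 onset /n/, coda /p/ ok → well-formed
kufb — violates constraint 2: syllable 1 coda /fb/ has 2 consonants (> 1) → ill-formed
vig.rli — σ1 onset /v/, coda /g/ ok; σ2 onset /rl/ (2C), coda /∅/ ok → well-formed
Well-formed: nrap, li.nsin, nup, vig.rli → 4.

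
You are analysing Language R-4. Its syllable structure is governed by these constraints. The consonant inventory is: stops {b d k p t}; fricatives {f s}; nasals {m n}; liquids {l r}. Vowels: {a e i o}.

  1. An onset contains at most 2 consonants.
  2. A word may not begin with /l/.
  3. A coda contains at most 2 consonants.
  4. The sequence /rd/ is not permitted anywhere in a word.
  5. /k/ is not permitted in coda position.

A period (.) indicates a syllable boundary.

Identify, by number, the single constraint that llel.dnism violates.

llel.dnism: word begins with /l/.
This is a violation of constraint 2: "A word may not begin with /l/."
The remaining constraints (1, 3, 4, 5) are satisfied.

2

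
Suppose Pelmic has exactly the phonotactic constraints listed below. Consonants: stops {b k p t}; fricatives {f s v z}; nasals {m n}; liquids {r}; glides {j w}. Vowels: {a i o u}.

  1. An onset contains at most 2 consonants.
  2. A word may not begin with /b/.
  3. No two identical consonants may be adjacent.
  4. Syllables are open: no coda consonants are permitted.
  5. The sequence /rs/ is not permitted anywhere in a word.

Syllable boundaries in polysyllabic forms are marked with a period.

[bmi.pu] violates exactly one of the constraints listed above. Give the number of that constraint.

2

[bmi.pu]: word begins with /b/.
This is a violation of constraint 2: "A word may not begin with /b/."
The remaining constraints (1, 3, 4, 5) are satisfied.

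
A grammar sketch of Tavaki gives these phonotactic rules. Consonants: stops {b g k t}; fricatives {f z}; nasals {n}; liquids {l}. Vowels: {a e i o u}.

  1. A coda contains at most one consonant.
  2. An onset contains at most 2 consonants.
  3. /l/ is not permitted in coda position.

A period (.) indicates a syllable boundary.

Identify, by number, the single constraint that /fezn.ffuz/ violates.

1

/fezn.ffuz/: syllable 1 coda /zn/ has 2 consonants (> 1).
This is a violation of constraint 1: "A coda contains at most one consonant."
The remaining constraints (2, 3) are satisfied.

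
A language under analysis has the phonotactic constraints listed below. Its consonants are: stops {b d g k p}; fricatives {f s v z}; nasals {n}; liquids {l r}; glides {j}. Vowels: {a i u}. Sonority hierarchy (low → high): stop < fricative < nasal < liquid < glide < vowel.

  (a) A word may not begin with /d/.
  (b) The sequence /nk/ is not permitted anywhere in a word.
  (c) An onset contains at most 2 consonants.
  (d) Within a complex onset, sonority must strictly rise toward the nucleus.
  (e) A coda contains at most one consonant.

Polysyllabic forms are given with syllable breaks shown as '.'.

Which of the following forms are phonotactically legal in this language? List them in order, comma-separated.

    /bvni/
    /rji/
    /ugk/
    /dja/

/bvni/ — violates constraint (c): syllable 1 onset /bvn/ has 3 consonants (> 2) → phonotactically illegal
/rji/ — σ1 onset /rj/ (4→5 rises), coda /∅/ ok → phonotactically legal
/ugk/ — violates constraint (e): syllable 1 coda /gk/ has 2 consonants (> 1) → phonotactically illegal
/dja/ — violates constraint (a): word begins with /d/ → phonotactically illegal

/rji/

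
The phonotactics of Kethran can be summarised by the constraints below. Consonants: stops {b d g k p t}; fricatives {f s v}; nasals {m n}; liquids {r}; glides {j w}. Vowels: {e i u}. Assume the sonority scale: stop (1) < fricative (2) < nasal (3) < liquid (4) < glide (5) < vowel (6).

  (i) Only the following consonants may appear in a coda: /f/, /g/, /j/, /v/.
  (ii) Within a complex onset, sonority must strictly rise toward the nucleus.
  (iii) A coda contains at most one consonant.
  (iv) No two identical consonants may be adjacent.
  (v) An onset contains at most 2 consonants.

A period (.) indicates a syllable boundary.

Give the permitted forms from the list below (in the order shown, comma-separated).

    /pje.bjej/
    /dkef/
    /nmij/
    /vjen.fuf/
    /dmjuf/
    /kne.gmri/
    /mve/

/pje.bjej/

/pje.bjej/ — σ1 onset /pj/ (1→5 rises), coda /∅/ ok; σ2 onset /bj/ (1→5 rises), coda /j/ ok → permitted
/dkef/ — violates constraint (ii): syllable 1 onset /dk/: /d/ (stop, 1) → /k/ (stop, 1) does not rise → not permitted
/nmij/ — violates constraint (ii): syllable 1 onset /nm/: /n/ (nasal, 3) → /m/ (nasal, 3) does not rise → not permitted
/vjen.fuf/ — violates constraint (i): syllable 1 coda contains /n/, which is not a licensed coda consonant → not permitted
/dmjuf/ — violates constraint (v): syllable 1 onset /dmj/ has 3 consonants (> 2) → not permitted
/kne.gmri/ — violates constraint (v): syllable 2 onset /gmr/ has 3 consonants (> 2) → not permitted
/mve/ — violates constraint (ii): syllable 1 onset /mv/: /m/ (nasal, 3) → /v/ (fricative, 2) does not rise → not permitted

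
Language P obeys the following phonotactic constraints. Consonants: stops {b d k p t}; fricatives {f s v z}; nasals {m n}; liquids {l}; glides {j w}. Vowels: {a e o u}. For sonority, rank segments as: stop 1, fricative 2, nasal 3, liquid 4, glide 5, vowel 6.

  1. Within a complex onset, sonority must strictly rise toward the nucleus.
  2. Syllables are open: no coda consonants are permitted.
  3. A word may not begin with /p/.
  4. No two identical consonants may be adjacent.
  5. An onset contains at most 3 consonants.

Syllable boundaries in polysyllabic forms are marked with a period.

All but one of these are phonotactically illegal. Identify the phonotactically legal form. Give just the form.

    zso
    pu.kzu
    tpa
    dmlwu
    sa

sa

zso — violates constraint 1: syllable 1 onset /zs/: /z/ (fricative, 2) → /s/ (fricative, 2) does not rise → phonotactically illegal
pu.kzu — violates constraint 3: word begins with /p/ → phonotactically illegal
tpa — violates constraint 1: syllable 1 onset /tp/: /t/ (stop, 1) → /p/ (stop, 1) does not rise → phonotactically illegal
dmlwu — violates constraint 5: syllable 1 onset /dmlw/ has 4 consonants (> 3) → phonotactically illegal
sa — σ1 onset /s/, coda /∅/ ok → phonotactically legal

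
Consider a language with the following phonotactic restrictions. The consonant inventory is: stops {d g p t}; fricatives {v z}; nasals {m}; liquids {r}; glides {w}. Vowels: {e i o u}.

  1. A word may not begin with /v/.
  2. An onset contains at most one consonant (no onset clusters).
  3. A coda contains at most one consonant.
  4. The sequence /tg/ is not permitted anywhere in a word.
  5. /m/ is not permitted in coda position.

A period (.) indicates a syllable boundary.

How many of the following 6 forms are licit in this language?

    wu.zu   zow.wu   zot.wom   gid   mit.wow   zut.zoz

5

wu.zu — σ1 onset /w/, coda /∅/ ok; σ2 onset /z/, coda /∅/ ok → licit
zow.wu — σ1 onset /z/, coda /w/ ok; σ2 onset /w/, coda /∅/ ok → licit
zot.wom — violates constraint 5: syllable 2 coda contains /m/ → illicit
gid — σ1 onset /g/, coda /d/ ok → licit
mit.wow — σ1 onset /m/, coda /t/ ok; σ2 onset /w/, coda /w/ ok → licit
zut.zoz — σ1 onset /z/, coda /t/ ok; σ2 onset /z/, coda /z/ ok → licit
Licit: wu.zu, zow.wu, gid, mit.wow, zut.zoz → 5.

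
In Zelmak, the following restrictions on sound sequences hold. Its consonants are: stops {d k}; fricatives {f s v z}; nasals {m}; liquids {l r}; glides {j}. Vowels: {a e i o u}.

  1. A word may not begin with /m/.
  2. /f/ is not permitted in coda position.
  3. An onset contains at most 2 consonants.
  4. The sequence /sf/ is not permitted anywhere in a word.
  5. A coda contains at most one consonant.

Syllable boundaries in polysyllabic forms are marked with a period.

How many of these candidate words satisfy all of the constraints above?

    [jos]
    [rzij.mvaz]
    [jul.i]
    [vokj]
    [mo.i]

3

[jos] — σ1 onset /j/, coda /s/ ok → licit
[rzij.mvaz] — σ1 onset /rz/ (2C), coda /j/ ok; σ2 onset /mv/ (2C), coda /z/ ok → licit
[jul.i] — σ1 onset /j/, coda /l/ ok; σ2 onset /∅/, coda /∅/ ok → licit
[vokj] — violates constraint 5: syllable 1 coda /kj/ has 2 consonants (> 1) → illicit
[mo.i] — violates constraint 1: word begins with /m/ → illicit
Licit: [jos], [rzij.mvaz], [jul.i] → 3.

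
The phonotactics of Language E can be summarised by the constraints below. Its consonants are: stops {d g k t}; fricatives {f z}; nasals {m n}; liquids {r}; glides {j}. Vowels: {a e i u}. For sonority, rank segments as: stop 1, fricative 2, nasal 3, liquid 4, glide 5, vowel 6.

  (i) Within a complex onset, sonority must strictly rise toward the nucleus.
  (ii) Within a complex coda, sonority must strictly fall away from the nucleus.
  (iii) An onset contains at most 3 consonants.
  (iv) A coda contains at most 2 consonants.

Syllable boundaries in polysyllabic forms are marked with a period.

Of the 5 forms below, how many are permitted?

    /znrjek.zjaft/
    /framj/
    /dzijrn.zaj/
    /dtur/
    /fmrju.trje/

/znrjek.zjaft/ — violates constraint (iii): syllable 1 onset /znrj/ has 4 consonants (> 3) → not permitted
/framj/ — violates constraint (ii): syllable 1 coda /mj/: /m/ (nasal, 3) → /j/ (glide, 5) does not fall → not permitted
/dzijrn.zaj/ — violates constraint (iv): syllable 1 coda /jrn/ has 3 consonants (> 2) → not permitted
/dtur/ — violates constraint (i): syllable 1 onset /dt/: /d/ (stop, 1) → /t/ (stop, 1) does not rise → not permitted
/fmrju.trje/ — violates constraint (iii): syllable 1 onset /fmrj/ has 4 consonants (> 3) → not permitted
No form is permitted → 0.

0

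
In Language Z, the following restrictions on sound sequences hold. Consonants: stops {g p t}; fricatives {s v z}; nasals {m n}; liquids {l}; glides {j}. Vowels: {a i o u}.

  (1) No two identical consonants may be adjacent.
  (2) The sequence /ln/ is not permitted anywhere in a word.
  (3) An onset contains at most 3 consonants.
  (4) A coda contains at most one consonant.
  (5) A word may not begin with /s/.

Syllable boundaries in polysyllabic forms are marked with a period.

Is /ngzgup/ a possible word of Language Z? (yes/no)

no

/ngzgup/ — violates constraint 3: syllable 1 onset /ngzg/ has 4 consonants (> 3) → illicit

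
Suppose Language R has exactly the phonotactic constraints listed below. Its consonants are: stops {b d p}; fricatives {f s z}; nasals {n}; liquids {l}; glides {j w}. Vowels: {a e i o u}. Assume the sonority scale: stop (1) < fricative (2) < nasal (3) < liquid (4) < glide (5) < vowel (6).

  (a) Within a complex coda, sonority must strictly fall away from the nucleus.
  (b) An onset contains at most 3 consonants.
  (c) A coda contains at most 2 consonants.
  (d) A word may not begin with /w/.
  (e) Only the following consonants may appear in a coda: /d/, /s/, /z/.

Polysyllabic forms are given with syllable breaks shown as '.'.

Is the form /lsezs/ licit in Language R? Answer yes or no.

no

/lsezs/ — violates constraint (a): syllable 1 coda /zs/: /z/ (fricative, 2) → /s/ (fricative, 2) does not fall → illicit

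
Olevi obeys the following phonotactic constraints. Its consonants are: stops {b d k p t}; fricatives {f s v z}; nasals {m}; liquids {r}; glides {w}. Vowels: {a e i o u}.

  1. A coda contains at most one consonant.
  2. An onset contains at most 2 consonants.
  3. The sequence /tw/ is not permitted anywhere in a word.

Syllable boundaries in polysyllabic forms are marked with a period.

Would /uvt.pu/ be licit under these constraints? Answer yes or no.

/uvt.pu/ — violates constraint 1: syllable 1 coda /vt/ has 2 consonants (> 1) → illicit

no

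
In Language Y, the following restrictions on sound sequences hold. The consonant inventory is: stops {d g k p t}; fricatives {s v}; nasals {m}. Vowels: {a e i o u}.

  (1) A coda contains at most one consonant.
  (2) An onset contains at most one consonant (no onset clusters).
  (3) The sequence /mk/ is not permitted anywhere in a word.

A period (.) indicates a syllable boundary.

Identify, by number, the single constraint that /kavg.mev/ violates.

1

/kavg.mev/: syllable 1 coda /vg/ has 2 consonants (> 1).
This is a violation of constraint 1: "A coda contains at most one consonant."
The remaining constraints (2, 3) are satisfied.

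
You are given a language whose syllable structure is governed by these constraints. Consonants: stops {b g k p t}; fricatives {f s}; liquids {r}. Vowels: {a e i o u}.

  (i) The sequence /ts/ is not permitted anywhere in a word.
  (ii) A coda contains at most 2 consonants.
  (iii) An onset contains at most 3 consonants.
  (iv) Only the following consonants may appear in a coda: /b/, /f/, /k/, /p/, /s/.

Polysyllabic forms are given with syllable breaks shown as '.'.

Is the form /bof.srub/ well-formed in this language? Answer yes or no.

yes

/bof.srub/ — σ1 onset /b/, coda /f/ ok; σ2 onset /sr/ (2C), coda /b/ ok → well-formed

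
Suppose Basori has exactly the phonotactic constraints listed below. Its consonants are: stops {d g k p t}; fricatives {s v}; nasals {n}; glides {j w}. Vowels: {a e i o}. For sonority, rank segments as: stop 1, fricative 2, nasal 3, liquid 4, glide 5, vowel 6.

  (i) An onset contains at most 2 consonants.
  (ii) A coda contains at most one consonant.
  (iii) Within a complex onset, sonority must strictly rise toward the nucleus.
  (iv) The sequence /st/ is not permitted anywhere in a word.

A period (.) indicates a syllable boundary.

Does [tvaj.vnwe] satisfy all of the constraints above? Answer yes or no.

[tvaj.vnwe] — violates constraint (i): syllable 2 onset /vnw/ has 3 consonants (> 2) → ill-formed

no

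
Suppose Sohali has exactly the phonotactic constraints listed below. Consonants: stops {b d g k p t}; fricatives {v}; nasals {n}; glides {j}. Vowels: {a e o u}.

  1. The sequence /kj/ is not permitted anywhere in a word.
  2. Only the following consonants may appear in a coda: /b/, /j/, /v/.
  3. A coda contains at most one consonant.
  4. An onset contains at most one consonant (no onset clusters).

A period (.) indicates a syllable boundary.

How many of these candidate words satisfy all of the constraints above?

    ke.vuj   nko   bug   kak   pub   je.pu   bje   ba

4

ke.vuj — σ1 onset /k/, coda /∅/ ok; σ2 onset /v/, coda /j/ ok → permitted
nko — violates constraint 4: syllable 1 onset /nk/ has 2 consonants (> 1) → not permitted
bug — violates constraint 2: syllable 1 coda contains /g/, which is not a licensed coda consonant → not permitted
kak — violates constraint 2: syllable 1 coda contains /k/, which is not a licensed coda consonant → not permitted
pub — σ1 onset /p/, coda /b/ ok → permitted
je.pu — σ1 onset /j/, coda /∅/ ok; σ2 onset /p/, coda /∅/ ok → permitted
bje — violates constraint 4: syllable 1 onset /bj/ has 2 consonants (> 1) → not permitted
ba — σ1 onset /b/, coda /∅/ ok → permitted
Permitted: ke.vuj, pub, je.pu, ba → 4.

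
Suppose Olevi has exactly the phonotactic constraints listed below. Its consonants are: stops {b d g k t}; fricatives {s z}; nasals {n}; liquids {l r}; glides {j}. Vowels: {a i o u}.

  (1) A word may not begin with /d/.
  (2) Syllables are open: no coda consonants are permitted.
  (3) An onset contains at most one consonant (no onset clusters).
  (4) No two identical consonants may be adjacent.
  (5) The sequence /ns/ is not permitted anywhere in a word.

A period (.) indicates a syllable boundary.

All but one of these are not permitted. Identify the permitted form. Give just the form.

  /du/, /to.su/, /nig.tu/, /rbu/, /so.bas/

/to.su/

/du/ — violates constraint 1: word begins with /d/ → not permitted
/to.su/ — σ1 onset /t/, coda /∅/ ok; σ2 onset /s/, coda /∅/ ok → permitted
/nig.tu/ — violates constraint 2: syllable 1 coda /g/ has 1 consonant (> 0) → not permitted
/rbu/ — violates constraint 3: syllable 1 onset /rb/ has 2 consonants (> 1) → not permitted
/so.bas/ — violates constraint 2: syllable 2 coda /s/ has 1 consonant (> 0) → not permitted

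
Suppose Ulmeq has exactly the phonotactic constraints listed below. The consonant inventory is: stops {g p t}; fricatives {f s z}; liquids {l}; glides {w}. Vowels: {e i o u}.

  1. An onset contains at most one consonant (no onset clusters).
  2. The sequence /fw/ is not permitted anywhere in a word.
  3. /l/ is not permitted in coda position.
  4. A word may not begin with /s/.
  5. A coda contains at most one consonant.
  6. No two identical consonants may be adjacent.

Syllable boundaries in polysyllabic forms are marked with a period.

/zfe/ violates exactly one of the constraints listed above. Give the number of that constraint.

1

/zfe/: syllable 1 onset /zf/ has 2 consonants (> 1).
This is a violation of constraint 1: "An onset contains at most one consonant (no onset clusters)."
The remaining constraints (2, 3, 4, 5, 6) are satisfied.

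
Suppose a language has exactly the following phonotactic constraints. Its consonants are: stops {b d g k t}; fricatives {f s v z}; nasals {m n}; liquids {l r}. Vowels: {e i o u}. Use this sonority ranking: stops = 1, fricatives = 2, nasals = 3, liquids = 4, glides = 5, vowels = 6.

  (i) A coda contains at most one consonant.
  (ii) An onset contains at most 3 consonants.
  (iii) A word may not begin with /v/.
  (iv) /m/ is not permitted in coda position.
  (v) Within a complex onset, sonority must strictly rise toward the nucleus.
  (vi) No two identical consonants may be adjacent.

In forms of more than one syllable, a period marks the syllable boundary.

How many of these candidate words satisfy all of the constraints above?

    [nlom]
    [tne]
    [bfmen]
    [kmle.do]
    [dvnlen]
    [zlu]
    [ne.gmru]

[nlom] — violates constraint (iv): syllable 1 coda contains /m/ → not permitted
[tne] — σ1 onset /tn/ (1→3 rises), coda /∅/ ok → permitted
[bfmen] — σ1 onset /bfm/ (1→2→3 rises), coda /n/ ok → permitted
[kmle.do] — σ1 onset /kml/ (1→3→4 rises), coda /∅/ ok; σ2 onset /d/, coda /∅/ ok → permitted
[dvnlen] — violates constraint (ii): syllable 1 onset /dvnl/ has 4 consonants (> 3) → not permitted
[zlu] — σ1 onset /zl/ (2→4 rises), coda /∅/ ok → permitted
[ne.gmru] — σ1 onset /n/, coda /∅/ ok; σ2 onset /gmr/ (1→3→4 rises), coda /∅/ ok → permitted
Permitted: [tne], [bfmen], [kmle.do], [zlu], [ne.gmru] → 5.

5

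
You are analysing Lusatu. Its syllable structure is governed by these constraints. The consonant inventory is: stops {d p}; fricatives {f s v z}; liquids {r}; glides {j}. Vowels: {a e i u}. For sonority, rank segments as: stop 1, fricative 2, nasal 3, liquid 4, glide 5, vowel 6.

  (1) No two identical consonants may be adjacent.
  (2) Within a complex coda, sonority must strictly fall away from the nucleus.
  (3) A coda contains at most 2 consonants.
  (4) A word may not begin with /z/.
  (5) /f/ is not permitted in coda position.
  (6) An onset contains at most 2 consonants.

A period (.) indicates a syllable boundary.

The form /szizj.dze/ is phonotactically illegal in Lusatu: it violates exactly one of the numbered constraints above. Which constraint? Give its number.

2

/szizj.dze/: syllable 1 coda /zj/: /z/ (fricative, 2) → /j/ (glide, 5) does not fall.
This is a violation of constraint 2: "Within a complex coda, sonority must strictly fall away from the nucleus."
The remaining constraints (1, 3, 4, 5, 6) are satisfied.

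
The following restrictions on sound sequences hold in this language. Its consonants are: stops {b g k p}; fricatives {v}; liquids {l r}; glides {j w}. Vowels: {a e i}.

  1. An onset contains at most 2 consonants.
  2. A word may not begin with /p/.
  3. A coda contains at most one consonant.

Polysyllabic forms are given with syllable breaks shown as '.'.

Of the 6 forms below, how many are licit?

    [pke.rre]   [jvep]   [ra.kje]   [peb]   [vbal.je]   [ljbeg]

[pke.rre] — violates constraint 2: word begins with /p/ → illicit
[jvep] — σ1 onset /jv/ (2C), coda /p/ ok → licit
[ra.kje] — σ1 onset /r/, coda /∅/ ok; σ2 onset /kj/ (2C), coda /∅/ ok → licit
[peb] — violates constraint 2: word begins with /p/ → illicit
[vbal.je] — σ1 onset /vb/ (2C), coda /l/ ok; σ2 onset /j/, coda /∅/ ok → licit
[ljbeg] — violates constraint 1: syllable 1 onset /ljb/ has 3 consonants (> 2) → illicit
Licit: [jvep], [ra.kje], [vbal.je] → 3.

3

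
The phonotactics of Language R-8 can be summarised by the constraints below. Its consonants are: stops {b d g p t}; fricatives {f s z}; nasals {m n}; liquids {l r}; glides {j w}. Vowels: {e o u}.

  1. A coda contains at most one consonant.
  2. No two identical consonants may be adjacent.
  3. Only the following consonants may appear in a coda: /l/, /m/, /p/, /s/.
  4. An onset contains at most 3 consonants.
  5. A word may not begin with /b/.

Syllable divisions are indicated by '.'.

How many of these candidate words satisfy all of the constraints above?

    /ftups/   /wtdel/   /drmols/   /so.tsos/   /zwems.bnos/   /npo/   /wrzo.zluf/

/ftups/ — violates constraint 1: syllable 1 coda /ps/ has 2 consonants (> 1) → ill-formed
/wtdel/ — σ1 onset /wtd/ (3C), coda /l/ ok → well-formed
/drmols/ — violates constraint 1: syllable 1 coda /ls/ has 2 consonants (> 1) → ill-formed
/so.tsos/ — σ1 onset /s/, coda /∅/ ok; σ2 onset /ts/ (2C), coda /s/ ok → well-formed
/zwems.bnos/ — violates constraint 1: syllable 1 coda /ms/ has 2 consonants (> 1) → ill-formed
/npo/ — σ1 onset /np/ (2C), coda /∅/ ok → well-formed
/wrzo.zluf/ — violates constraint 3: syllable 2 coda contains /f/, which is not a licensed coda consonant → ill-formed
Well-formed: /wtdel/, /so.tsos/, /npo/ → 3.

3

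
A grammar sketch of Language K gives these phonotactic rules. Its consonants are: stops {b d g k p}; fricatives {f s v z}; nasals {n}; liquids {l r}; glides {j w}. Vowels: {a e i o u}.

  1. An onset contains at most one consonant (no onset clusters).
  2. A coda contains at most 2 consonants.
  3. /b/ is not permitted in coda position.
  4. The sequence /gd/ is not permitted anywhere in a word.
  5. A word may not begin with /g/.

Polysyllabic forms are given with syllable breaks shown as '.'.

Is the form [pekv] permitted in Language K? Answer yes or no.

yes

[pekv] — σ1 onset /p/, coda /kv/ (2C) ok → permitted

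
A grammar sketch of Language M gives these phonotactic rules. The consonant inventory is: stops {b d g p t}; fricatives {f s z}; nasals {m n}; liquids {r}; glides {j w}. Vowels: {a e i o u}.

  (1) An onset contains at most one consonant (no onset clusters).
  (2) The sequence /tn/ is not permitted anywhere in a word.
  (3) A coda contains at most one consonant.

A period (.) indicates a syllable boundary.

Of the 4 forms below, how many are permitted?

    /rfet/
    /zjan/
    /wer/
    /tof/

/rfet/ — violates constraint 1: syllable 1 onset /rf/ has 2 consonants (> 1) → not permitted
/zjan/ — violates constraint 1: syllable 1 onset /zj/ has 2 consonants (> 1) → not permitted
/wer/ — σ1 onset /w/, coda /r/ ok → permitted
/tof/ — σ1 onset /t/, coda /f/ ok → permitted
Permitted: /wer/, /tof/ → 2.

2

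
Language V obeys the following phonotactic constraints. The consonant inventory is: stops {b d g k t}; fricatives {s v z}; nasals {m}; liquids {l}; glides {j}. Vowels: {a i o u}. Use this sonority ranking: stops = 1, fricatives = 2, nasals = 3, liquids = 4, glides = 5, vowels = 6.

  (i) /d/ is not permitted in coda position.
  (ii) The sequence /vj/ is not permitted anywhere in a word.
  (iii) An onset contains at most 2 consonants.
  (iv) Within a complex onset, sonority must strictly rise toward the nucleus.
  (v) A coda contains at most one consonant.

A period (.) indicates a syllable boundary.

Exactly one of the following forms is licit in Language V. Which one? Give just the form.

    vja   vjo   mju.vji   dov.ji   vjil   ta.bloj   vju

vja — violates constraint (ii): contains banned sequence /vj/ → illicit
vjo — violates constraint (ii): contains banned sequence /vj/ → illicit
mju.vji — violates constraint (ii): contains banned sequence /vj/ → illicit
dov.ji — violates constraint (ii): contains banned sequence /vj/ → illicit
vjil — violates constraint (ii): contains banned sequence /vj/ → illicit
ta.bloj — σ1 onset /t/, coda /∅/ ok; σ2 onset /bl/ (1→4 rises), coda /j/ ok → licit
vju — violates constraint (ii): contains banned sequence /vj/ → illicit

ta.bloj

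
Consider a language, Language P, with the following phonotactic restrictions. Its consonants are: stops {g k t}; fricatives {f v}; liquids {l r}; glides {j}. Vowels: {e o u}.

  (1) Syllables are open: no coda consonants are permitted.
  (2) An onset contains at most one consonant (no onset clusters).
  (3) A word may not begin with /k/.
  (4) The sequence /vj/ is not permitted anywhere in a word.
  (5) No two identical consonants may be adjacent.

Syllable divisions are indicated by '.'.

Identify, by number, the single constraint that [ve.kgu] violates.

2

[ve.kgu]: syllable 2 onset /kg/ has 2 consonants (> 1).
This is a violation of constraint 2: "An onset contains at most one consonant (no onset clusters)."
The remaining constraints (1, 3, 4, 5) are satisfied.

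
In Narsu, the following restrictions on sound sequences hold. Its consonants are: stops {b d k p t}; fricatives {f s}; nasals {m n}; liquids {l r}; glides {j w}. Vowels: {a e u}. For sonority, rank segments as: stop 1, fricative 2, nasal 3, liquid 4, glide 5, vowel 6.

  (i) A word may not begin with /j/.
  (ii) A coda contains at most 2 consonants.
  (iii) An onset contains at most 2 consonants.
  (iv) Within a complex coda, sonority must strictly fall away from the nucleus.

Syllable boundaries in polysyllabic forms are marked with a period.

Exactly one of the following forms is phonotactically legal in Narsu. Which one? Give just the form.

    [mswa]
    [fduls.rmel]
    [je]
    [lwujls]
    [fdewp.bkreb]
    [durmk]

[fduls.rmel]

[mswa] — violates constraint (iii): syllable 1 onset /msw/ has 3 consonants (> 2) → phonotactically illegal
[fduls.rmel] — σ1 onset /fd/ (2C), coda /ls/ (4→2 falls) ok; σ2 onset /rm/ (2C), coda /l/ ok → phonotactically legal
[je] — violates constraint (i): word begins with /j/ → phonotactically illegal
[lwujls] — violates constraint (ii): syllable 1 coda /jls/ has 3 consonants (> 2) → phonotactically illegal
[fdewp.bkreb] — violates constraint (iii): syllable 2 onset /bkr/ has 3 consonants (> 2) → phonotactically illegal
[durmk] — violates constraint (ii): syllable 1 coda /rmk/ has 3 consonants (> 2) → phonotactically illegal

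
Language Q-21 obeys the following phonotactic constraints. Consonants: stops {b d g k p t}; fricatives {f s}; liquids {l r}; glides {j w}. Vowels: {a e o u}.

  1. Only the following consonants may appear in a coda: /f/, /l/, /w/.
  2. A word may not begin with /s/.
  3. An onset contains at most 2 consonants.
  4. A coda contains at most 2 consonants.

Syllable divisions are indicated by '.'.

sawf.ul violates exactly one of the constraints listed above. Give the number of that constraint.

sawf.ul: word begins with /s/.
This is a violation of constraint 2: "A word may not begin with /s/."
The remaining constraints (1, 3, 4) are satisfied.

2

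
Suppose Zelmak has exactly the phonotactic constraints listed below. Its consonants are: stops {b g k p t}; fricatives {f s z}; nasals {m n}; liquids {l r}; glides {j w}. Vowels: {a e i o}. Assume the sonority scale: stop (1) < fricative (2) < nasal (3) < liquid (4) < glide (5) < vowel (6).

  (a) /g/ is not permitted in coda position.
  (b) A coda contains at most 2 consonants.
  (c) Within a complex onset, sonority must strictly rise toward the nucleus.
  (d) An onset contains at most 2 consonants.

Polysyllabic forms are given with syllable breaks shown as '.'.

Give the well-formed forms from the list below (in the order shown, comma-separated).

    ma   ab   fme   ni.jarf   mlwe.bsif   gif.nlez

ma, ab, fme, ni.jarf, gif.nlez

ma — σ1 onset /m/, coda /∅/ ok → well-formed
ab — σ1 onset /∅/, coda /b/ ok → well-formed
fme — σ1 onset /fm/ (2→3 rises), coda /∅/ ok → well-formed
ni.jarf — σ1 onset /n/, coda /∅/ ok; σ2 onset /j/, coda /rf/ (2C) ok → well-formed
mlwe.bsif — violates constraint (d): syllable 1 onset /mlw/ has 3 consonants (> 2) → ill-formed
gif.nlez — σ1 onset /g/, coda /f/ ok; σ2 onset /nl/ (3→4 rises), coda /z/ ok → well-formed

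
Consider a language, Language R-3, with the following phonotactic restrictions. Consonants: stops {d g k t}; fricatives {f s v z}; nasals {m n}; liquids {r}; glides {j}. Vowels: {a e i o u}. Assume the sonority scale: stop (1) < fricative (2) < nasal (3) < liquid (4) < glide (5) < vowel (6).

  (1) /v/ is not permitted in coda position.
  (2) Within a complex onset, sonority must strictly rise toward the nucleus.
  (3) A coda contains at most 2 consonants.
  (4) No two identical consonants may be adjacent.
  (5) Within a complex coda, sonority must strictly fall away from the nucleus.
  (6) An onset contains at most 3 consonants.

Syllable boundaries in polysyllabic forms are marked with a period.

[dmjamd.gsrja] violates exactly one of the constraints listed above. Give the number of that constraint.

[dmjamd.gsrja]: syllable 2 onset /gsrj/ has 4 consonants (> 3).
This is a violation of constraint 6: "An onset contains at most 3 consonants."
The remaining constraints (1, 2, 3, 4, 5) are satisfied.

6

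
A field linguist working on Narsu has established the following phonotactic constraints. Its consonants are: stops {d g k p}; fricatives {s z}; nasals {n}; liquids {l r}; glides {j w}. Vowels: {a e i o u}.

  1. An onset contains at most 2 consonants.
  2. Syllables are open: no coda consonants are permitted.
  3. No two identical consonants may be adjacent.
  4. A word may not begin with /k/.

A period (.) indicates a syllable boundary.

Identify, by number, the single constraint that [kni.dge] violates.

[kni.dge]: word begins with /k/.
This is a violation of constraint 4: "A word may not begin with /k/."
The remaining constraints (1, 2, 3) are satisfied.

4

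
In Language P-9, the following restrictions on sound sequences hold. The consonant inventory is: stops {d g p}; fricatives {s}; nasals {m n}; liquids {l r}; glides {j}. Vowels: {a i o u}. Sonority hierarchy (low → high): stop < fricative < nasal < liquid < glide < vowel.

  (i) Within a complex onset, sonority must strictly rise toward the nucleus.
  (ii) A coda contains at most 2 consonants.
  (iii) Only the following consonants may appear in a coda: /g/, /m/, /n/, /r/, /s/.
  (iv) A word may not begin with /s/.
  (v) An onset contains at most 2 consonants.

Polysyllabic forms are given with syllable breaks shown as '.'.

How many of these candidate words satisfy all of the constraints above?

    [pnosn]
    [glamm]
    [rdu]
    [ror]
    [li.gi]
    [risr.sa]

5

[pnosn] — σ1 onset /pn/ (1→3 rises), coda /sn/ (2C) ok → licit
[glamm] — σ1 onset /gl/ (1→4 rises), coda /mm/ (2C) ok → licit
[rdu] — violates constraint (i): syllable 1 onset /rd/: /r/ (liquid, 4) → /d/ (stop, 1) does not rise → illicit
[ror] — σ1 onset /r/, coda /r/ ok → licit
[li.gi] — σ1 onset /l/, coda /∅/ ok; σ2 onset /g/, coda /∅/ ok → licit
[risr.sa] — σ1 onset /r/, coda /sr/ (2C) ok; σ2 onset /s/, coda /∅/ ok → licit
Licit: [pnosn], [glamm], [ror], [li.gi], [risr.sa] → 5.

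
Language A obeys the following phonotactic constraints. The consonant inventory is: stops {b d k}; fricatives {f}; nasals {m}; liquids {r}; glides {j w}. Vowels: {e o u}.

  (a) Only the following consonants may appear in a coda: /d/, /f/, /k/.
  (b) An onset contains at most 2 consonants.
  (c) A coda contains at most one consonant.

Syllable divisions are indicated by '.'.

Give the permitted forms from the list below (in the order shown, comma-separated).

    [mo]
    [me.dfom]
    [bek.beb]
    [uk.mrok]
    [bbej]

[mo], [uk.mrok]

[mo] — σ1 onset /m/, coda /∅/ ok → permitted
[me.dfom] — violates constraint (a): syllable 2 coda contains /m/, which is not a licensed coda consonant → not permitted
[bek.beb] — violates constraint (a): syllable 2 coda contains /b/, which is not a licensed coda consonant → not permitted
[uk.mrok] — σ1 onset /∅/, coda /k/ ok; σ2 onset /mr/ (2C), coda /k/ ok → permitted
[bbej] — violates constraint (a): syllable 1 coda contains /j/, which is not a licensed coda consonant → not permitted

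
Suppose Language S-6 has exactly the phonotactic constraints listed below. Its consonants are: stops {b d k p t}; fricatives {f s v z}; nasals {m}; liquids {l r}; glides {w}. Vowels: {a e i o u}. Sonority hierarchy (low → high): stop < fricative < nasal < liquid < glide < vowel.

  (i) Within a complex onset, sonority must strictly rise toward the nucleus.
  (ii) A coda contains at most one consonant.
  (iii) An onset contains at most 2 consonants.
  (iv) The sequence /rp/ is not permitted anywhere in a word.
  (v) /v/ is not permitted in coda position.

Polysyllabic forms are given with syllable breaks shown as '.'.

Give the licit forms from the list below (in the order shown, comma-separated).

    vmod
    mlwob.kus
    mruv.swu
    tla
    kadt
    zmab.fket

vmod, tla

vmod — σ1 onset /vm/ (2→3 rises), coda /d/ ok → licit
mlwob.kus — violates constraint (iii): syllable 1 onset /mlw/ has 3 consonants (> 2) → illicit
mruv.swu — violates constraint (v): syllable 1 coda contains /v/ → illicit
tla — σ1 onset /tl/ (1→4 rises), coda /∅/ ok → licit
kadt — violates constraint (ii): syllable 1 coda /dt/ has 2 consonants (> 1) → illicit
zmab.fket — violates constraint (i): syllable 2 onset /fk/: /f/ (fricative, 2) → /k/ (stop, 1) does not rise → illicit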